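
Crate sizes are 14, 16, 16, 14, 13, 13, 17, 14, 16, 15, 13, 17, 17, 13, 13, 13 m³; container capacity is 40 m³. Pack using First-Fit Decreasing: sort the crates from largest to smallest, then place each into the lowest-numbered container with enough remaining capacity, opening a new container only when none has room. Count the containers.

Sorted descending: 17, 17, 17, 16, 16, 16, 15, 14, 14, 14, 13, 13, 13, 13, 13, 13.
Put 17 m³ in container 1; 23 m³ remain.
Put 17 m³ in container 1; 6 m³ remain.
Put 17 m³ in container 2; 23 m³ remain.
Put 16 m³ in container 2; 7 m³ remain.
Put 16 m³ in container 3; 24 m³ remain.
Put 16 m³ in container 3; 8 m³ remain.
Put 15 m³ in container 4; 25 m³ remain.
Put 14 m³ in container 4; 11 m³ remain.
Put 14 m³ in container 5; 26 m³ remain.
Put 14 m³ in container 5; 12 m³ remain.
Put 13 m³ in container 6; 27 m³ remain.
Put 13 m³ in container 6; 14 m³ remain.
Put 13 m³ in container 6; 1 m³ remain.
Put 13 m³ in container 7; 27 m³ remain.
Put 13 m³ in container 7; 14 m³ remain.
Put 13 m³ in container 7; 1 m³ remain.

7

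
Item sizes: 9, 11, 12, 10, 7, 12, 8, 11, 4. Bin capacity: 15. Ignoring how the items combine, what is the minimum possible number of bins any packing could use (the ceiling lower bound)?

Total size = 9 + 11 + 12 + 10 + 7 + 12 + 8 + 11 + 4 = 84.
⌈84 / 15⌉ = 6.

6 bins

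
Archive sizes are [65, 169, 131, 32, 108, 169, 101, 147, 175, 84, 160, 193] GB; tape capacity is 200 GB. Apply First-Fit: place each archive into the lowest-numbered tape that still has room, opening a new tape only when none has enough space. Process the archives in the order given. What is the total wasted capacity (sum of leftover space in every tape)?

65 GB → tape 1 (remaining 135 GB)
169 GB → tape 2 (remaining 31 GB)
131 GB → tape 1 (remaining 4 GB)
32 GB → tape 3 (remaining 168 GB)
108 GB → tape 3 (remaining 60 GB)
169 GB → tape 4 (remaining 31 GB)
101 GB → tape 5 (remaining 99 GB)
147 GB → tape 6 (remaining 53 GB)
175 GB → tape 7 (remaining 25 GB)
84 GB → tape 5 (remaining 15 GB)
160 GB → tape 8 (remaining 40 GB)
193 GB → tape 9 (remaining 7 GB)
9 tapes × 200 GB = 1800 GB; used 1534 GB; unused 266 GB.

266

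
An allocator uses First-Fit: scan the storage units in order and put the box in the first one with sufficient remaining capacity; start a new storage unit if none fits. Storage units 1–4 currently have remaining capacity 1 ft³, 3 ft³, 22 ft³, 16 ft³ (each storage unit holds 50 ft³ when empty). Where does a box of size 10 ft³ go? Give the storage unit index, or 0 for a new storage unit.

Storage units with room: storage unit 3 (22 ft³), storage unit 4 (16 ft³).
The first with room is storage unit 3.

3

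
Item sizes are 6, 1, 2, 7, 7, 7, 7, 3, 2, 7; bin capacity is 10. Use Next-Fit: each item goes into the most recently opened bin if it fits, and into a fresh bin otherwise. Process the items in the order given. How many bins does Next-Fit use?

6

Put 6 in bin 1; 4 remain.
Put 1 in bin 1; 3 remain.
Put 2 in bin 1; 1 remain.
Put 7 in bin 2; 3 remain.
Put 7 in bin 3; 3 remain.
Put 7 in bin 4; 3 remain.
Put 7 in bin 5; 3 remain.
Put 3 in bin 5; 0 remain.
Put 2 in bin 6; 8 remain.
Put 7 in bin 6; 1 remain.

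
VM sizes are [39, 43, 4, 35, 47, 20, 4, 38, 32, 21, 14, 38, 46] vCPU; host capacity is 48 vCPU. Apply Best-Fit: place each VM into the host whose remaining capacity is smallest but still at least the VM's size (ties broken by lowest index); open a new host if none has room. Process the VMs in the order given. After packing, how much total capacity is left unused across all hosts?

Put 39 vCPU in host 1; 9 vCPU remain.
Put 43 vCPU in host 2; 5 vCPU remain.
Put 4 vCPU in host 2; 1 vCPU remain.
Put 35 vCPU in host 3; 13 vCPU remain.
Put 47 vCPU in host 4; 1 vCPU remain.
Put 20 vCPU in host 5; 28 vCPU remain.
Put 4 vCPU in host 1; 5 vCPU remain.
Put 38 vCPU in host 6; 10 vCPU remain.
Put 32 vCPU in host 7; 16 vCPU remain.
Put 21 vCPU in host 5; 7 vCPU remain.
Put 14 vCPU in host 7; 2 vCPU remain.
Put 38 vCPU in host 8; 10 vCPU remain.
Put 46 vCPU in host 9; 2 vCPU remain.
9 hosts × 48 vCPU = 432 vCPU; used 381 vCPU; unused 51 vCPU.

51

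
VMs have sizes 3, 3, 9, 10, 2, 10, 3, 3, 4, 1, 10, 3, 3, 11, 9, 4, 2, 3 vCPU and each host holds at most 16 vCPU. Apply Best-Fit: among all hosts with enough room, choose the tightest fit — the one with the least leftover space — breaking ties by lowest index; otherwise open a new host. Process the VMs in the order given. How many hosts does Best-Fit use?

6

3 vCPU → host 1 (remaining 13 vCPU)
3 vCPU → host 1 (remaining 10 vCPU)
9 vCPU → host 1 (remaining 1 vCPU)
10 vCPU → host 2 (remaining 6 vCPU)
2 vCPU → host 2 (remaining 4 vCPU)
10 vCPU → host 3 (remaining 6 vCPU)
3 vCPU → host 2 (remaining 1 vCPU)
3 vCPU → host 3 (remaining 3 vCPU)
4 vCPU → host 4 (remaining 12 vCPU)
1 vCPU → host 1 (remaining 0 vCPU)
10 vCPU → host 4 (remaining 2 vCPU)
3 vCPU → host 3 (remaining 0 vCPU)
3 vCPU → host 5 (remaining 13 vCPU)
11 vCPU → host 5 (remaining 2 vCPU)
9 vCPU → host 6 (remaining 7 vCPU)
4 vCPU → host 6 (remaining 3 vCPU)
2 vCPU → host 4 (remaining 0 vCPU)
3 vCPU → host 6 (remaining 0 vCPU)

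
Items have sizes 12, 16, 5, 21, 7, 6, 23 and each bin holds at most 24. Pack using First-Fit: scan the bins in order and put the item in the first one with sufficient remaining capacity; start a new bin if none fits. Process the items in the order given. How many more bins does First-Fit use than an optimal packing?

First-Fit: [12,5,7] [16,6] [21] [23] → 4 bins.
Total size 90; any packing needs at least ⌈90/24⌉ = 4 bins.
So 4 is already optimal.

0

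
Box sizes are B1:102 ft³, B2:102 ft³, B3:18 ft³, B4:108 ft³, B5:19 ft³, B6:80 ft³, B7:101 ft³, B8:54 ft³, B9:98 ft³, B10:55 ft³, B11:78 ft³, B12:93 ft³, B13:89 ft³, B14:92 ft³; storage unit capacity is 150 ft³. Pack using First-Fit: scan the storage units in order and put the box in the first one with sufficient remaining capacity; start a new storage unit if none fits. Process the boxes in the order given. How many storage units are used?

B1 (102 ft³) → storage unit 1 (remaining 48 ft³)
B2 (102 ft³) → storage unit 2 (remaining 48 ft³)
B3 (18 ft³) → storage unit 1 (remaining 30 ft³)
B4 (108 ft³) → storage unit 3 (remaining 42 ft³)
B5 (19 ft³) → storage unit 1 (remaining 11 ft³)
B6 (80 ft³) → storage unit 4 (remaining 70 ft³)
B7 (101 ft³) → storage unit 5 (remaining 49 ft³)
B8 (54 ft³) → storage unit 4 (remaining 16 ft³)
B9 (98 ft³) → storage unit 6 (remaining 52 ft³)
B10 (55 ft³) → storage unit 7 (remaining 95 ft³)
B11 (78 ft³) → storage unit 7 (remaining 17 ft³)
B12 (93 ft³) → storage unit 8 (remaining 57 ft³)
B13 (89 ft³) → storage unit 9 (remaining 61 ft³)
B14 (92 ft³) → storage unit 10 (remaining 58 ft³)
Final storage units: [102,18,19] [102] [108] [80,54] [101] [98] [55,78] [93] [89] [92].

10 storage units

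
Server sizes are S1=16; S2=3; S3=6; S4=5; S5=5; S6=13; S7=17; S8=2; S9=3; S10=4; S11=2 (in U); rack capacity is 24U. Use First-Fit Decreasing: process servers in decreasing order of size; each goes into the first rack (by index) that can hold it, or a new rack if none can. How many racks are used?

4

Sorted descending: 17, 16, 13, 6, 5, 5, 4, 3, 3, 2, 2.
Put 17U in rack 1; 7U remain.
Put 16U in rack 2; 8U remain.
Put 13U in rack 3; 11U remain.
Put 6U in rack 1; 1U remain.
Put 5U in rack 2; 3U remain.
Put 5U in rack 3; 6U remain.
Put 4U in rack 3; 2U remain.
Put 3U in rack 2; 0U remain.
Put 3U in rack 4; 21U remain.
Put 2U in rack 3; 0U remain.
Put 2U in rack 4; 19U remain.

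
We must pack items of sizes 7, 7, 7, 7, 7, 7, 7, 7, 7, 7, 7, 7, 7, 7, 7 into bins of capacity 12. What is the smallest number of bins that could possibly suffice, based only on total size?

9 bins

Total size = 7 + 7 + 7 + 7 + 7 + 7 + 7 + 7 + 7 + 7 + 7 + 7 + 7 + 7 + 7 = 105.
⌈105 / 12⌉ = 9.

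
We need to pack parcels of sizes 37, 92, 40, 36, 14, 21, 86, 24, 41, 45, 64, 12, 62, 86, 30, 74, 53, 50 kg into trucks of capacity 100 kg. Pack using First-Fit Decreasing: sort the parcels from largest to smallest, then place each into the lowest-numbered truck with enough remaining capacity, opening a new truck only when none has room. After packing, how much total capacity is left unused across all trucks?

33

Sorted descending: 92, 86, 86, 74, 64, 62, 53, 50, 45, 41, 40, 37, 36, 30, 24, 21, 14, 12.
Put 92 kg in truck 1; 8 kg remain.
Put 86 kg in truck 2; 14 kg remain.
Put 86 kg in truck 3; 14 kg remain.
Put 74 kg in truck 4; 26 kg remain.
Put 64 kg in truck 5; 36 kg remain.
Put 62 kg in truck 6; 38 kg remain.
Put 53 kg in truck 7; 47 kg remain.
Put 50 kg in truck 8; 50 kg remain.
Put 45 kg in truck 7; 2 kg remain.
Put 41 kg in truck 8; 9 kg remain.
Put 40 kg in truck 9; 60 kg remain.
Put 37 kg in truck 6; 1 kg remain.
Put 36 kg in truck 5; 0 kg remain.
Put 30 kg in truck 9; 30 kg remain.
Put 24 kg in truck 4; 2 kg remain.
Put 21 kg in truck 9; 9 kg remain.
Put 14 kg in truck 2; 0 kg remain.
Put 12 kg in truck 3; 2 kg remain.
9 trucks × 100 kg = 900 kg; used 867 kg; unused 33 kg.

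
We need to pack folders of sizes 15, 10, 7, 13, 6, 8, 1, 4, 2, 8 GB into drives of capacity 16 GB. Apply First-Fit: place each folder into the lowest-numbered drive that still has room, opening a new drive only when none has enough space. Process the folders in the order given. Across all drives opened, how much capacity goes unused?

Put 15 GB in drive 1; 1 GB remain.
Put 10 GB in drive 2; 6 GB remain.
Put 7 GB in drive 3; 9 GB remain.
Put 13 GB in drive 4; 3 GB remain.
Put 6 GB in drive 2; 0 GB remain.
Put 8 GB in drive 3; 1 GB remain.
Put 1 GB in drive 1; 0 GB remain.
Put 4 GB in drive 5; 12 GB remain.
Put 2 GB in drive 4; 1 GB remain.
Put 8 GB in drive 5; 4 GB remain.
5 drives × 16 GB = 80 GB; used 74 GB; unused 6 GB.

6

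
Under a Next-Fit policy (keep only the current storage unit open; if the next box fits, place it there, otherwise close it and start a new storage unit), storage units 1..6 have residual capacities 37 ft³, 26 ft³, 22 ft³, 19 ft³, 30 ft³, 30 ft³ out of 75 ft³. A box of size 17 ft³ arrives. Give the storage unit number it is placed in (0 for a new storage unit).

6

Next-Fit only looks at storage unit 6, which has 30 ft³ free.
17 ft³ fits there.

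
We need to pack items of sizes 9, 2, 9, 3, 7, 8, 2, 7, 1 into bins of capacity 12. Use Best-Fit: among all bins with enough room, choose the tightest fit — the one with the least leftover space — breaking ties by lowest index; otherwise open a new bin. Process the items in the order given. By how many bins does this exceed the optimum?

Best-Fit: [9,2,1] [9,3] [7] [8,2] [7] → 5 bins.
5 items exceed 6 (half the capacity), and no two of those can share a bin, so at least 5 bins are needed.
So 5 is already optimal.

0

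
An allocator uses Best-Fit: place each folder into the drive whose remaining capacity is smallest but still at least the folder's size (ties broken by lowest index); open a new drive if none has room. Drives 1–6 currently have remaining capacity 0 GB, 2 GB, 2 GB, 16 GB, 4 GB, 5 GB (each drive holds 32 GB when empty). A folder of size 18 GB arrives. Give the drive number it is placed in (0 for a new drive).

0

No drive has ≥ 18 GB free, so a new drive is opened.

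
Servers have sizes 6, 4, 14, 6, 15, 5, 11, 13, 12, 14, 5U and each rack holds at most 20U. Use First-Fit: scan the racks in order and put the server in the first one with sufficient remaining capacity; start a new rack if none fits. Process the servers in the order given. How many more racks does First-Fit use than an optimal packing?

1

First-Fit: [6,4,6] [14,5] [15,5] [11] [13] [12] [14] → 7 racks.
Total size 105U; any packing needs at least ⌈105/20⌉ = 6 racks.
An optimal packing achieves that bound: [15,5] [14,6] [14,6] [13,5] [12,4] [11] → 6 racks.
Excess: 7 − 6 = 1.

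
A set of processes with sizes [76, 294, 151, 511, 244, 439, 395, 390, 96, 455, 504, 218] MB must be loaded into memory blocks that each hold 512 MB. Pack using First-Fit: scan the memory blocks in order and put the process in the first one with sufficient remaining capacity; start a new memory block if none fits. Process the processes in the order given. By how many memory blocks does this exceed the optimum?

1

First-Fit: [76,294,96] [151,244] [511] [439] [395] [390] [455] [504] [218] → 9 memory blocks.
Total size 3773 MB; any packing needs at least ⌈3773/512⌉ = 8 memory blocks.
An optimal packing achieves that bound: [511] [504] [455] [439] [395,96] [390,76] [294,218] [244,151] → 8 memory blocks.
Excess: 9 − 8 = 1.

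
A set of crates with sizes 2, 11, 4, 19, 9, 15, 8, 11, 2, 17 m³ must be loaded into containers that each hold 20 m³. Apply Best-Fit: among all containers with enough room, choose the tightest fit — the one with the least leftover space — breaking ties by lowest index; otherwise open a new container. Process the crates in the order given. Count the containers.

container 1: place 2 m³, 18 m³ left
container 1: place 11 m³, 7 m³ left
container 1: place 4 m³, 3 m³ left
container 2: place 19 m³, 1 m³ left
container 3: place 9 m³, 11 m³ left
container 4: place 15 m³, 5 m³ left
container 3: place 8 m³, 3 m³ left
container 5: place 11 m³, 9 m³ left
container 1: place 2 m³, 1 m³ left
container 6: place 17 m³, 3 m³ left

6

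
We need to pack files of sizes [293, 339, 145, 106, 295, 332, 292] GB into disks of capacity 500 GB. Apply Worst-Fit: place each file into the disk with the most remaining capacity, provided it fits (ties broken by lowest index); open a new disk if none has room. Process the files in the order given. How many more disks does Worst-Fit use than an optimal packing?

0

Worst-Fit: [293,145] [339,106] [295] [332] [292] → 5 disks.
5 files exceed 250 GB (half the capacity), and no two of those can share a disk, so at least 5 disks are needed.
So 5 is already optimal.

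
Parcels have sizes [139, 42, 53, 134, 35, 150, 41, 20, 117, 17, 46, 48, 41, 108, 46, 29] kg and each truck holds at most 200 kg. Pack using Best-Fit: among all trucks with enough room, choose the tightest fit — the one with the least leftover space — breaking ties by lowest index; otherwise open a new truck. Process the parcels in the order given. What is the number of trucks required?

Put 139 kg in truck 1; 61 kg remain.
Put 42 kg in truck 1; 19 kg remain.
Put 53 kg in truck 2; 147 kg remain.
Put 134 kg in truck 2; 13 kg remain.
Put 35 kg in truck 3; 165 kg remain.
Put 150 kg in truck 3; 15 kg remain.
Put 41 kg in truck 4; 159 kg remain.
Put 20 kg in truck 4; 139 kg remain.
Put 117 kg in truck 4; 22 kg remain.
Put 17 kg in truck 1; 2 kg remain.
Put 46 kg in truck 5; 154 kg remain.
Put 48 kg in truck 5; 106 kg remain.
Put 41 kg in truck 5; 65 kg remain.
Put 108 kg in truck 6; 92 kg remain.
Put 46 kg in truck 5; 19 kg remain.
Put 29 kg in truck 6; 63 kg remain.

6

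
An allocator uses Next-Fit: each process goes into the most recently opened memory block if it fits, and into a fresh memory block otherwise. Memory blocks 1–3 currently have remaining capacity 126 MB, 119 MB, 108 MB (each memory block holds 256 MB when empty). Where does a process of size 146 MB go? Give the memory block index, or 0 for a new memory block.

0

Next-Fit only looks at memory block 3, which has 108 MB free.
146 MB does not fit, so a new memory block is opened.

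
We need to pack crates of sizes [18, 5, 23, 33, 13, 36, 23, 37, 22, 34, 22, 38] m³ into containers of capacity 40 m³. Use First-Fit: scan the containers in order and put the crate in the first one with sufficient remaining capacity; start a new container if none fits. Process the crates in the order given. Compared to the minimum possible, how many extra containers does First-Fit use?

1

First-Fit: [18,5,13] [23] [33] [36] [23] [37] [22] [34] [22] [38] → 10 containers.
9 crates exceed 20 m³ (half the capacity), and no two of those can share a container, so at least 9 containers are needed.
An optimal packing achieves that bound: [38] [37] [36] [34,5] [33] [23,13] [23] [22,18] [22] → 9 containers.
Excess: 10 − 9 = 1.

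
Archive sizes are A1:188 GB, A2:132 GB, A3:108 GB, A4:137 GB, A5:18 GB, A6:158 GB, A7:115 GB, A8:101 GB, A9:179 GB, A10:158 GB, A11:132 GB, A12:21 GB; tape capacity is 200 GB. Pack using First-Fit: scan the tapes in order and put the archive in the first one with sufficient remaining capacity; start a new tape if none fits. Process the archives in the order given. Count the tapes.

10 tapes

Put A1 (188 GB) in tape 1; 12 GB remain.
Put A2 (132 GB) in tape 2; 68 GB remain.
Put A3 (108 GB) in tape 3; 92 GB remain.
Put A4 (137 GB) in tape 4; 63 GB remain.
Put A5 (18 GB) in tape 2; 50 GB remain.
Put A6 (158 GB) in tape 5; 42 GB remain.
Put A7 (115 GB) in tape 6; 85 GB remain.
Put A8 (101 GB) in tape 7; 99 GB remain.
Put A9 (179 GB) in tape 8; 21 GB remain.
Put A10 (158 GB) in tape 9; 42 GB remain.
Put A11 (132 GB) in tape 10; 68 GB remain.
Put A12 (21 GB) in tape 2; 29 GB remain.
Final tapes: [188] [132,18,21] [108] [137] [158] [115] [101] [179] [158] [132].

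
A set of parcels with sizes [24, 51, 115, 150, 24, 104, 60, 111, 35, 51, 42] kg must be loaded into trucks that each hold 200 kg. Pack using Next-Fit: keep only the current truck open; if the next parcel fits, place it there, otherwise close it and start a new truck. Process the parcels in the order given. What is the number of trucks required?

5

Put 24 kg in truck 1; 176 kg remain.
Put 51 kg in truck 1; 125 kg remain.
Put 115 kg in truck 1; 10 kg remain.
Put 150 kg in truck 2; 50 kg remain.
Put 24 kg in truck 2; 26 kg remain.
Put 104 kg in truck 3; 96 kg remain.
Put 60 kg in truck 3; 36 kg remain.
Put 111 kg in truck 4; 89 kg remain.
Put 35 kg in truck 4; 54 kg remain.
Put 51 kg in truck 4; 3 kg remain.
Put 42 kg in truck 5; 158 kg remain.
Final trucks: [24,51,115] [150,24] [104,60] [111,35,51] [42].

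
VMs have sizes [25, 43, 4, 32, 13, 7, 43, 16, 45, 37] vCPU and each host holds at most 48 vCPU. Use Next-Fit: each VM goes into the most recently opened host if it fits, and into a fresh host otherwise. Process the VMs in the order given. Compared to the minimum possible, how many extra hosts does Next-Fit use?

2

Next-Fit: [25] [43,4] [32,13] [7] [43] [16] [45] [37] → 8 hosts.
Total size 265 vCPU; any packing needs at least ⌈265/48⌉ = 6 hosts.
An optimal packing achieves that bound: [45] [43,4] [43] [37,7] [32,16] [25,13] → 6 hosts.
Excess: 8 − 6 = 2.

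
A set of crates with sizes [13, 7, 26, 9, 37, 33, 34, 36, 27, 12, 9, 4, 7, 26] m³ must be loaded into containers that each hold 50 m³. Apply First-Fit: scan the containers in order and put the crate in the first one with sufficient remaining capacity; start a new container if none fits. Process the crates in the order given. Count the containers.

Put 13 m³ in container 1; 37 m³ remain.
Put 7 m³ in container 1; 30 m³ remain.
Put 26 m³ in container 1; 4 m³ remain.
Put 9 m³ in container 2; 41 m³ remain.
Put 37 m³ in container 2; 4 m³ remain.
Put 33 m³ in container 3; 17 m³ remain.
Put 34 m³ in container 4; 16 m³ remain.
Put 36 m³ in container 5; 14 m³ remain.
Put 27 m³ in container 6; 23 m³ remain.
Put 12 m³ in container 3; 5 m³ remain.
Put 9 m³ in container 4; 7 m³ remain.
Put 4 m³ in container 1; 0 m³ remain.
Put 7 m³ in container 4; 0 m³ remain.
Put 26 m³ in container 7; 24 m³ remain.

7 containers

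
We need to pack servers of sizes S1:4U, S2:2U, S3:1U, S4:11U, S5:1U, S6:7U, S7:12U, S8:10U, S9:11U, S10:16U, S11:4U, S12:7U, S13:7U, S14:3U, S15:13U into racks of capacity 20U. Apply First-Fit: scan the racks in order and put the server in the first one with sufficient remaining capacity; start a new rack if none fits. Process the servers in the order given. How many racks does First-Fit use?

6

Put S1 (4U) in rack 1; 16U remain.
Put S2 (2U) in rack 1; 14U remain.
Put S3 (1U) in rack 1; 13U remain.
Put S4 (11U) in rack 1; 2U remain.
Put S5 (1U) in rack 1; 1U remain.
Put S6 (7U) in rack 2; 13U remain.
Put S7 (12U) in rack 2; 1U remain.
Put S8 (10U) in rack 3; 10U remain.
Put S9 (11U) in rack 4; 9U remain.
Put S10 (16U) in rack 5; 4U remain.
Put S11 (4U) in rack 3; 6U remain.
Put S12 (7U) in rack 4; 2U remain.
Put S13 (7U) in rack 6; 13U remain.
Put S14 (3U) in rack 3; 3U remain.
Put S15 (13U) in rack 6; 0U remain.
Final racks: [4,2,1,11,1] [7,12] [10,4,3] [11,7] [16] [7,13].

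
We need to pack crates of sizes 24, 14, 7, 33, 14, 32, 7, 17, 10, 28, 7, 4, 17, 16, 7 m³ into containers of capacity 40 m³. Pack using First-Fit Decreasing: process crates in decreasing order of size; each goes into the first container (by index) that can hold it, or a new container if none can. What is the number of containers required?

7

Sorted descending: 33, 32, 28, 24, 17, 17, 16, 14, 14, 10, 7, 7, 7, 7, 4.
container 1: place 33 m³, 7 m³ left
container 2: place 32 m³, 8 m³ left
container 3: place 28 m³, 12 m³ left
container 4: place 24 m³, 16 m³ left
container 5: place 17 m³, 23 m³ left
container 5: place 17 m³, 6 m³ left
container 4: place 16 m³, 0 m³ left
container 6: place 14 m³, 26 m³ left
container 6: place 14 m³, 12 m³ left
container 3: place 10 m³, 2 m³ left
container 1: place 7 m³, 0 m³ left
container 2: place 7 m³, 1 m³ left
container 6: place 7 m³, 5 m³ left
container 7: place 7 m³, 33 m³ left
container 5: place 4 m³, 2 m³ left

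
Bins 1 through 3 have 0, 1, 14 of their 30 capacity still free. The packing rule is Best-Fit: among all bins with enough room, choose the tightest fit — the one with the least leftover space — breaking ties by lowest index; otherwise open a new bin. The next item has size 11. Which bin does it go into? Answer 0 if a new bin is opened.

Bins with room: bin 3 (14).
Tightest fit is bin 3 with 14 free.

3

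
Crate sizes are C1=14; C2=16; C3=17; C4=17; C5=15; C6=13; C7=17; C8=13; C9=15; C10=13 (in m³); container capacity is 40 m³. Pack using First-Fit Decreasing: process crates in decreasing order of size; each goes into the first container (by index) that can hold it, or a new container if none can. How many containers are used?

Sorted descending: 17, 17, 17, 16, 15, 15, 14, 13, 13, 13.
Put 17 m³ in container 1; 23 m³ remain.
Put 17 m³ in container 1; 6 m³ remain.
Put 17 m³ in container 2; 23 m³ remain.
Put 16 m³ in container 2; 7 m³ remain.
Put 15 m³ in container 3; 25 m³ remain.
Put 15 m³ in container 3; 10 m³ remain.
Put 14 m³ in container 4; 26 m³ remain.
Put 13 m³ in container 4; 13 m³ remain.
Put 13 m³ in container 4; 0 m³ remain.
Put 13 m³ in container 5; 27 m³ remain.

5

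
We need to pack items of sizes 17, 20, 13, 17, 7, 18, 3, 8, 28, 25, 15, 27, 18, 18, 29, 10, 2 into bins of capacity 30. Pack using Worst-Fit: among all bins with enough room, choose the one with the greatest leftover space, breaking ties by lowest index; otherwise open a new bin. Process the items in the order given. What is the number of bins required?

11

17 → bin 1 (remaining 13)
20 → bin 2 (remaining 10)
13 → bin 1 (remaining 0)
17 → bin 3 (remaining 13)
7 → bin 3 (remaining 6)
18 → bin 4 (remaining 12)
3 → bin 4 (remaining 9)
8 → bin 2 (remaining 2)
28 → bin 5 (remaining 2)
25 → bin 6 (remaining 5)
15 → bin 7 (remaining 15)
27 → bin 8 (remaining 3)
18 → bin 9 (remaining 12)
18 → bin 10 (remaining 12)
29 → bin 11 (remaining 1)
10 → bin 7 (remaining 5)
2 → bin 9 (remaining 10)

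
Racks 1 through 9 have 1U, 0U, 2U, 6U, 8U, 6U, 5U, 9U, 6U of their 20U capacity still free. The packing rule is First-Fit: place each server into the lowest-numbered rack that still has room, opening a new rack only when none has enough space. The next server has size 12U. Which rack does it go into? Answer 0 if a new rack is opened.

0

No rack has ≥ 12U free, so a new rack is opened.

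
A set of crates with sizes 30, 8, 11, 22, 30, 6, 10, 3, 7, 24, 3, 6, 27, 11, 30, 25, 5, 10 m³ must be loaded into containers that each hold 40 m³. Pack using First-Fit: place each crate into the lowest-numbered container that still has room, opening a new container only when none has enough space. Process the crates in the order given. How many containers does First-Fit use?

7

30 m³ → container 1 (remaining 10 m³)
8 m³ → container 1 (remaining 2 m³)
11 m³ → container 2 (remaining 29 m³)
22 m³ → container 2 (remaining 7 m³)
30 m³ → container 3 (remaining 10 m³)
6 m³ → container 2 (remaining 1 m³)
10 m³ → container 3 (remaining 0 m³)
3 m³ → container 4 (remaining 37 m³)
7 m³ → container 4 (remaining 30 m³)
24 m³ → container 4 (remaining 6 m³)
3 m³ → container 4 (remaining 3 m³)
6 m³ → container 5 (remaining 34 m³)
27 m³ → container 5 (remaining 7 m³)
11 m³ → container 6 (remaining 29 m³)
30 m³ → container 7 (remaining 10 m³)
25 m³ → container 6 (remaining 4 m³)
5 m³ → container 5 (remaining 2 m³)
10 m³ → container 7 (remaining 0 m³)
Final containers: [30,8] [11,22,6] [30,10] [3,7,24,3] [6,27,5] [11,25] [30,10].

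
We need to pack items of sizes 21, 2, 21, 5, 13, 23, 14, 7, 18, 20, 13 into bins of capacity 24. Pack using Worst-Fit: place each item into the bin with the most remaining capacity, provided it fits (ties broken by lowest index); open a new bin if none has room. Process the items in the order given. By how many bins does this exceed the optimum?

Worst-Fit: [21,2] [21] [5,13] [23] [14,7] [18] [20] [13] → 8 bins.
8 items exceed 12 (half the capacity), and no two of those can share a bin, so at least 8 bins are needed.
So 8 is already optimal.

0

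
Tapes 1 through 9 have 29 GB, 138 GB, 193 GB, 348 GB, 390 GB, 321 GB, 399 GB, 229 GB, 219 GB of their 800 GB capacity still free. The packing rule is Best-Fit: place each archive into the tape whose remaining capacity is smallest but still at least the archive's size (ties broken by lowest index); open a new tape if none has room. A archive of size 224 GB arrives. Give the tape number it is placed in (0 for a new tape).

8

Tapes with room: tape 4 (348 GB), tape 5 (390 GB), tape 6 (321 GB), tape 7 (399 GB), tape 8 (229 GB).
Tightest fit is tape 8 with 229 GB free.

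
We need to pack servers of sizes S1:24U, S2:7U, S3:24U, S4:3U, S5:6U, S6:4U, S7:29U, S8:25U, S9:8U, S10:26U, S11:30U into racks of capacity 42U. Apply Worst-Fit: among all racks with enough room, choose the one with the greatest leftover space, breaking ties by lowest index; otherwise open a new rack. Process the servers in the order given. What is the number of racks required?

6 racks

S1 (24U) → rack 1 (remaining 18U)
S2 (7U) → rack 1 (remaining 11U)
S3 (24U) → rack 2 (remaining 18U)
S4 (3U) → rack 2 (remaining 15U)
S5 (6U) → rack 2 (remaining 9U)
S6 (4U) → rack 1 (remaining 7U)
S7 (29U) → rack 3 (remaining 13U)
S8 (25U) → rack 4 (remaining 17U)
S9 (8U) → rack 4 (remaining 9U)
S10 (26U) → rack 5 (remaining 16U)
S11 (30U) → rack 6 (remaining 12U)
Final racks: [24,7,4] [24,3,6] [29] [25,8] [26] [30].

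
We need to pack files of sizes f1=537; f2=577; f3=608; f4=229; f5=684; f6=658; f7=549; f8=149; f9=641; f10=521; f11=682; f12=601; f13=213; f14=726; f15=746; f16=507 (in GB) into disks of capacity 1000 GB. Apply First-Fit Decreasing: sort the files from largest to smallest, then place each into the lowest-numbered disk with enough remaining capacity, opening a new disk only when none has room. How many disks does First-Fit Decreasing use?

13

Sorted descending: 746, 726, 684, 682, 658, 641, 608, 601, 577, 549, 537, 521, 507, 229, 213, 149.
746 GB → disk 1 (remaining 254 GB)
726 GB → disk 2 (remaining 274 GB)
684 GB → disk 3 (remaining 316 GB)
682 GB → disk 4 (remaining 318 GB)
658 GB → disk 5 (remaining 342 GB)
641 GB → disk 6 (remaining 359 GB)
608 GB → disk 7 (remaining 392 GB)
601 GB → disk 8 (remaining 399 GB)
577 GB → disk 9 (remaining 423 GB)
549 GB → disk 10 (remaining 451 GB)
537 GB → disk 11 (remaining 463 GB)
521 GB → disk 12 (remaining 479 GB)
507 GB → disk 13 (remaining 493 GB)
229 GB → disk 1 (remaining 25 GB)
213 GB → disk 2 (remaining 61 GB)
149 GB → disk 3 (remaining 167 GB)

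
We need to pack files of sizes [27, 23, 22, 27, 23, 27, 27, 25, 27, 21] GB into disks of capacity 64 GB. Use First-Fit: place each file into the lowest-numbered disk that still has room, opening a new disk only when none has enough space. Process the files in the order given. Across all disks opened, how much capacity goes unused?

71

Put 27 GB in disk 1; 37 GB remain.
Put 23 GB in disk 1; 14 GB remain.
Put 22 GB in disk 2; 42 GB remain.
Put 27 GB in disk 2; 15 GB remain.
Put 23 GB in disk 3; 41 GB remain.
Put 27 GB in disk 3; 14 GB remain.
Put 27 GB in disk 4; 37 GB remain.
Put 25 GB in disk 4; 12 GB remain.
Put 27 GB in disk 5; 37 GB remain.
Put 21 GB in disk 5; 16 GB remain.
5 disks × 64 GB = 320 GB; used 249 GB; unused 71 GB.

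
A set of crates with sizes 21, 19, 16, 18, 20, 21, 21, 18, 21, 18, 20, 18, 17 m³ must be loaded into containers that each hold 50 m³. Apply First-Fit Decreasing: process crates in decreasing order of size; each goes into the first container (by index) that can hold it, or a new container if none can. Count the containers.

7

Sorted descending: 21, 21, 21, 21, 20, 20, 19, 18, 18, 18, 18, 17, 16.
21 m³ → container 1 (remaining 29 m³)
21 m³ → container 1 (remaining 8 m³)
21 m³ → container 2 (remaining 29 m³)
21 m³ → container 2 (remaining 8 m³)
20 m³ → container 3 (remaining 30 m³)
20 m³ → container 3 (remaining 10 m³)
19 m³ → container 4 (remaining 31 m³)
18 m³ → container 4 (remaining 13 m³)
18 m³ → container 5 (remaining 32 m³)
18 m³ → container 5 (remaining 14 m³)
18 m³ → container 6 (remaining 32 m³)
17 m³ → container 6 (remaining 15 m³)
16 m³ → container 7 (remaining 34 m³)
Final containers: [21,21] [21,21] [20,20] [19,18] [18,18] [18,17] [16].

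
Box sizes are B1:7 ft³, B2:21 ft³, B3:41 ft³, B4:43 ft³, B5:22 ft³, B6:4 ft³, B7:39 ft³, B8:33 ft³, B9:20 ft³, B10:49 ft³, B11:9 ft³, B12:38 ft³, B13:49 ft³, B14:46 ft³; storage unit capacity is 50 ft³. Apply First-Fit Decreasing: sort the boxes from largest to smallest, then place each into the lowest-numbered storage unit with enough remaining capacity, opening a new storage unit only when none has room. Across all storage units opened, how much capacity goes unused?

Sorted descending: 49, 49, 46, 43, 41, 39, 38, 33, 22, 21, 20, 9, 7, 4.
49 ft³ → storage unit 1 (remaining 1 ft³)
49 ft³ → storage unit 2 (remaining 1 ft³)
46 ft³ → storage unit 3 (remaining 4 ft³)
43 ft³ → storage unit 4 (remaining 7 ft³)
41 ft³ → storage unit 5 (remaining 9 ft³)
39 ft³ → storage unit 6 (remaining 11 ft³)
38 ft³ → storage unit 7 (remaining 12 ft³)
33 ft³ → storage unit 8 (remaining 17 ft³)
22 ft³ → storage unit 9 (remaining 28 ft³)
21 ft³ → storage unit 9 (remaining 7 ft³)
20 ft³ → storage unit 10 (remaining 30 ft³)
9 ft³ → storage unit 5 (remaining 0 ft³)
7 ft³ → storage unit 4 (remaining 0 ft³)
4 ft³ → storage unit 3 (remaining 0 ft³)
10 storage units × 50 ft³ = 500 ft³; used 421 ft³; unused 79 ft³.

79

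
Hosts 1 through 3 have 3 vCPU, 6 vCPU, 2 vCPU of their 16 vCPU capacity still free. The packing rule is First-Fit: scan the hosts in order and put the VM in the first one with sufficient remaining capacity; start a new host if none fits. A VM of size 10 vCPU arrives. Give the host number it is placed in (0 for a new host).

0

No host has ≥ 10 vCPU free, so a new host is opened.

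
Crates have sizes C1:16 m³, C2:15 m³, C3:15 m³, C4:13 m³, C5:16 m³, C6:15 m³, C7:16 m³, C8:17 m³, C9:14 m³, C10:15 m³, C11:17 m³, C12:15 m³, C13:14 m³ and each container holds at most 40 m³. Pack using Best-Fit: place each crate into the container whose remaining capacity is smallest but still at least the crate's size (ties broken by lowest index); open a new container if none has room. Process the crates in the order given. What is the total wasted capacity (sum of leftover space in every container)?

82

Put C1 (16 m³) in container 1; 24 m³ remain.
Put C2 (15 m³) in container 1; 9 m³ remain.
Put C3 (15 m³) in container 2; 25 m³ remain.
Put C4 (13 m³) in container 2; 12 m³ remain.
Put C5 (16 m³) in container 3; 24 m³ remain.
Put C6 (15 m³) in container 3; 9 m³ remain.
Put C7 (16 m³) in container 4; 24 m³ remain.
Put C8 (17 m³) in container 4; 7 m³ remain.
Put C9 (14 m³) in container 5; 26 m³ remain.
Put C10 (15 m³) in container 5; 11 m³ remain.
Put C11 (17 m³) in container 6; 23 m³ remain.
Put C12 (15 m³) in container 6; 8 m³ remain.
Put C13 (14 m³) in container 7; 26 m³ remain.
7 containers × 40 m³ = 280 m³; used 198 m³; unused 82 m³.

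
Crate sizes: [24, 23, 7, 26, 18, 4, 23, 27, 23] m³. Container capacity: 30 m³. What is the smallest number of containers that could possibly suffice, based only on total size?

Total size = 24 + 23 + 7 + 26 + 18 + 4 + 23 + 27 + 23 = 175 m³.
⌈175 / 30⌉ = 6.

6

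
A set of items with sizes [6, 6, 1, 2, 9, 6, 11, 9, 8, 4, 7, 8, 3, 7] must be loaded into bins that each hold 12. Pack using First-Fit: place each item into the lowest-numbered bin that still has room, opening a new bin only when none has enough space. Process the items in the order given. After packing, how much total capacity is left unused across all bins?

Put 6 in bin 1; 6 remain.
Put 6 in bin 1; 0 remain.
Put 1 in bin 2; 11 remain.
Put 2 in bin 2; 9 remain.
Put 9 in bin 2; 0 remain.
Put 6 in bin 3; 6 remain.
Put 11 in bin 4; 1 remain.
Put 9 in bin 5; 3 remain.
Put 8 in bin 6; 4 remain.
Put 4 in bin 3; 2 remain.
Put 7 in bin 7; 5 remain.
Put 8 in bin 8; 4 remain.
Put 3 in bin 5; 0 remain.
Put 7 in bin 9; 5 remain.
9 bins × 12 = 108; used 87; unused 21.

21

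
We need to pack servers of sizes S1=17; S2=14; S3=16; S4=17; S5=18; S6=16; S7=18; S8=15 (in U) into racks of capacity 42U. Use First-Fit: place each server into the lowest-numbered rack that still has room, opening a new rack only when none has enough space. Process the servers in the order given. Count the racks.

S1 (17U) → rack 1 (remaining 25U)
S2 (14U) → rack 1 (remaining 11U)
S3 (16U) → rack 2 (remaining 26U)
S4 (17U) → rack 2 (remaining 9U)
S5 (18U) → rack 3 (remaining 24U)
S6 (16U) → rack 3 (remaining 8U)
S7 (18U) → rack 4 (remaining 24U)
S8 (15U) → rack 4 (remaining 9U)
Final racks: [17,14] [16,17] [18,16] [18,15].

4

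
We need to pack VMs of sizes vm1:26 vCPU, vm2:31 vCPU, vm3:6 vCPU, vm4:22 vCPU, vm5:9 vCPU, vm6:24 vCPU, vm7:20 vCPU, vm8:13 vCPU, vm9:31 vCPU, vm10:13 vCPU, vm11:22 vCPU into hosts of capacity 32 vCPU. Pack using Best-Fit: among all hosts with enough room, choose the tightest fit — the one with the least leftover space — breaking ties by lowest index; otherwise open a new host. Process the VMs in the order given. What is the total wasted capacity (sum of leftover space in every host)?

Put vm1 (26 vCPU) in host 1; 6 vCPU remain.
Put vm2 (31 vCPU) in host 2; 1 vCPU remain.
Put vm3 (6 vCPU) in host 1; 0 vCPU remain.
Put vm4 (22 vCPU) in host 3; 10 vCPU remain.
Put vm5 (9 vCPU) in host 3; 1 vCPU remain.
Put vm6 (24 vCPU) in host 4; 8 vCPU remain.
Put vm7 (20 vCPU) in host 5; 12 vCPU remain.
Put vm8 (13 vCPU) in host 6; 19 vCPU remain.
Put vm9 (31 vCPU) in host 7; 1 vCPU remain.
Put vm10 (13 vCPU) in host 6; 6 vCPU remain.
Put vm11 (22 vCPU) in host 8; 10 vCPU remain.
8 hosts × 32 vCPU = 256 vCPU; used 217 vCPU; unused 39 vCPU.

39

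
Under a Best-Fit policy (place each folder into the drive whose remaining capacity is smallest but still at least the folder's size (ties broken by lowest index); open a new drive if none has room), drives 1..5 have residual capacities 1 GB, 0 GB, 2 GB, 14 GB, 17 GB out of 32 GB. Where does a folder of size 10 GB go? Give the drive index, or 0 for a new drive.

4

Drives with room: drive 4 (14 GB), drive 5 (17 GB).
Tightest fit is drive 4 with 14 GB free.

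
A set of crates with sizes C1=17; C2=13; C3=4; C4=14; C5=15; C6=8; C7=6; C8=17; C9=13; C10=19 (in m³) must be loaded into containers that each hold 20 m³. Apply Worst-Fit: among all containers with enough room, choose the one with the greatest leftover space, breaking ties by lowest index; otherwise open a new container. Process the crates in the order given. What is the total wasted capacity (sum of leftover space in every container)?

34

Put C1 (17 m³) in container 1; 3 m³ remain.
Put C2 (13 m³) in container 2; 7 m³ remain.
Put C3 (4 m³) in container 2; 3 m³ remain.
Put C4 (14 m³) in container 3; 6 m³ remain.
Put C5 (15 m³) in container 4; 5 m³ remain.
Put C6 (8 m³) in container 5; 12 m³ remain.
Put C7 (6 m³) in container 5; 6 m³ remain.
Put C8 (17 m³) in container 6; 3 m³ remain.
Put C9 (13 m³) in container 7; 7 m³ remain.
Put C10 (19 m³) in container 8; 1 m³ remain.
8 containers × 20 m³ = 160 m³; used 126 m³; unused 34 m³.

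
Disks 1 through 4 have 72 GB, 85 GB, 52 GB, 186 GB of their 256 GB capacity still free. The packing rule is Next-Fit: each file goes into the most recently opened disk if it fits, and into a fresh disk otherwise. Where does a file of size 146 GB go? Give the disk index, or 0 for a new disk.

Next-Fit only looks at disk 4, which has 186 GB free.
146 GB fits there.

4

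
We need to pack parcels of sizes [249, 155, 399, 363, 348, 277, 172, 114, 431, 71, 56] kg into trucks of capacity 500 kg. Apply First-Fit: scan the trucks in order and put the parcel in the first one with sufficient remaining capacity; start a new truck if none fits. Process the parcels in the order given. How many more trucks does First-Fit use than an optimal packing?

0

First-Fit: [249,155,71] [399,56] [363,114] [348] [277,172] [431] → 6 trucks.
Total size 2635 kg; any packing needs at least ⌈2635/500⌉ = 6 trucks.
So 6 is already optimal.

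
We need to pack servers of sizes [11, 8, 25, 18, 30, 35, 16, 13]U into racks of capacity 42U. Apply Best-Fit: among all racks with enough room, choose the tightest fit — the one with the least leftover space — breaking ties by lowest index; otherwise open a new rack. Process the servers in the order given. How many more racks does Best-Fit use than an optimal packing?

1

Best-Fit: [11,8,18] [25,16] [30] [35] [13] → 5 racks.
Total size 156U; any packing needs at least ⌈156/42⌉ = 4 racks.
An optimal packing achieves that bound: [35] [30,11] [25,16] [18,13,8] → 4 racks.
Excess: 5 − 4 = 1.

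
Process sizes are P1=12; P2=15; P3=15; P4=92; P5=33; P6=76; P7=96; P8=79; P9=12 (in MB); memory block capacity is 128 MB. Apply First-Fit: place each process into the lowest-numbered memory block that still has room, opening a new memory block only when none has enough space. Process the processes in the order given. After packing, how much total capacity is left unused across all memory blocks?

210

Put P1 (12 MB) in memory block 1; 116 MB remain.
Put P2 (15 MB) in memory block 1; 101 MB remain.
Put P3 (15 MB) in memory block 1; 86 MB remain.
Put P4 (92 MB) in memory block 2; 36 MB remain.
Put P5 (33 MB) in memory block 1; 53 MB remain.
Put P6 (76 MB) in memory block 3; 52 MB remain.
Put P7 (96 MB) in memory block 4; 32 MB remain.
Put P8 (79 MB) in memory block 5; 49 MB remain.
Put P9 (12 MB) in memory block 1; 41 MB remain.
5 memory blocks × 128 MB = 640 MB; used 430 MB; unused 210 MB.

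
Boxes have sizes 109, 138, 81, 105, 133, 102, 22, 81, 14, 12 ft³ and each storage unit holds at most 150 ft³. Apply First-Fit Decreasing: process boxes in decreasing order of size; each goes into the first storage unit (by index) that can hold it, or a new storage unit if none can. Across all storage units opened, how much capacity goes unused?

253

Sorted descending: 138, 133, 109, 105, 102, 81, 81, 22, 14, 12.
storage unit 1: place 138 ft³, 12 ft³ left
storage unit 2: place 133 ft³, 17 ft³ left
storage unit 3: place 109 ft³, 41 ft³ left
storage unit 4: place 105 ft³, 45 ft³ left
storage unit 5: place 102 ft³, 48 ft³ left
storage unit 6: place 81 ft³, 69 ft³ left
storage unit 7: place 81 ft³, 69 ft³ left
storage unit 3: place 22 ft³, 19 ft³ left
storage unit 2: place 14 ft³, 3 ft³ left
storage unit 1: place 12 ft³, 0 ft³ left
7 storage units × 150 ft³ = 1050 ft³; used 797 ft³; unused 253 ft³.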